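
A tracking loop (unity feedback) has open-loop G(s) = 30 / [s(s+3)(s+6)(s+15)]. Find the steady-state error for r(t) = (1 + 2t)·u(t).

18

The open loop has one pole at the origin → type 1 system. By superposition:
  • 1: tracked with zero error.
  • 2t: e_ss = 2/K_v with K_v=1/9 → 18.
Total e_ss = 18.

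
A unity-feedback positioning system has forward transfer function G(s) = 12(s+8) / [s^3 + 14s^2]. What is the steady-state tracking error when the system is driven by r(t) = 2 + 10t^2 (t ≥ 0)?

The denominator has no term below 14s^2 — 2 poles at s=0, type 2. By superposition:
  • 2: tracked with zero error.
  • 10t^2: e_ss = 20/K_a with K_a=48/7 → 35/12.
Total e_ss = 35/12.

35/12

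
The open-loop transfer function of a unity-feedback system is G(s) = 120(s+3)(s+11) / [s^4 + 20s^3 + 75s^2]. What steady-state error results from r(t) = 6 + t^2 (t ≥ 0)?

Lowest-order denominator term is 75s^2, so the open loop has 2 poles at the origin → type 2 system. By superposition:
  • 6: tracked with zero error.
  • t^2: e_ss = 2/K_a with K_a=52.8 → 5/132.
Total e_ss = 5/132.

5/132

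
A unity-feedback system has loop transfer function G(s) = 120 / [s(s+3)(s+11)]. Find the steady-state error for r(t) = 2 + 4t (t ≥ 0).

1.1

The open loop has one pole at the origin → type 1 system. Taking each input component in turn:
  • 2: tracked with zero error.
  • 4t: e_ss = 4/K_v with K_v=40/11 → 1.1.
Total e_ss = 1.1.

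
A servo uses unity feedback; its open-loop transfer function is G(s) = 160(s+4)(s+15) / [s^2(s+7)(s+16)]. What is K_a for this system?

600/7

Two free integrators in G(s): this is a type 2 system.
K_a = lim_{s→0} s^2·G(s) = 160·4·15 / (7·16) = 600/7.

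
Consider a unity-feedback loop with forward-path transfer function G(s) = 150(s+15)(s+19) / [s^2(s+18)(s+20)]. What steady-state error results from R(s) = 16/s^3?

G(s) has two factors of s in the denominator, so the system is type 2.
K_a = lim_{s→0} s^2·G(s) = 150·15·19 / (18·20) = 118.75.
r(t) = 8t^2 gives R(s) = 16/s^3.
e_ss = 16/K_a = 16/118.75 = 64/475.

64/475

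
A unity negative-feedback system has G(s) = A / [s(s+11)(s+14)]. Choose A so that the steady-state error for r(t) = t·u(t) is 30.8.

5

G(s) has one factor of s in the denominator, so the system is type 1.
K_v = lim_{s→0} s·G(s) = A / (11·14) = (1/154)·A.
e_ss = 1/K_v = 30.8 ⇒ K_v = 5/154 ⇒ A = (5/154)/(1/154) = 5.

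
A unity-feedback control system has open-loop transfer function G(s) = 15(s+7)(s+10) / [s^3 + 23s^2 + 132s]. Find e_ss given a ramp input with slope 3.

66/175

The denominator has no term below 132s — 1 pole at s=0, type 1.
K_v = lim_{s→0} s·G(s) = 15·7·10 / 132 = 175/22.
e_ss = 3/K_v = 3/(175/22) = 66/175.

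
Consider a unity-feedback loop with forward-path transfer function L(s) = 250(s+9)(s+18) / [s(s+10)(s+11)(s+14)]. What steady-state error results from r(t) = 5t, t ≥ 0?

The open loop has one pole at the origin → type 1 system.
K_v = lim_{s→0} s·L(s) = 250·9·18 / (10·11·14) = 2025/77.
e_ss = 5/K_v = 5/(2025/77) = 77/405.

77/405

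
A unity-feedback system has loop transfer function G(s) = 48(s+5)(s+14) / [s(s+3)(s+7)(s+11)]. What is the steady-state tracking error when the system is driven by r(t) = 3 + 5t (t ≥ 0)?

11/32

The open loop has one pole at the origin → type 1 system. Taking each input component in turn:
  • 3: tracked with zero error.
  • 5t: e_ss = 5/K_v with K_v=160/11 → 11/32.
Total e_ss = 11/32.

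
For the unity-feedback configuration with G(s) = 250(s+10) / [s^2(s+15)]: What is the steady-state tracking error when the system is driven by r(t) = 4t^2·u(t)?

0.048

Two free integrators in G(s): this is a type 2 system.
K_a = lim_{s→0} s^2·G(s) = 250·10 / (15) = 500/3.
r(t) = 4t^2 gives R(s) = 8/s^3.
e_ss = 8/K_a = 8/(500/3) = 0.048.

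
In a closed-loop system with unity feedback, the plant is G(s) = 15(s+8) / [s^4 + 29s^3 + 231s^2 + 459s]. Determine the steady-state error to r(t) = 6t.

Factoring s from the denominator leaves a polynomial with constant term 459, so the system is type 1.
K_v = lim_{s→0} s·G(s) = 15·8 / 459 = 40/153.
e_ss = 6/K_v = 6/(40/153) = 22.95.

22.95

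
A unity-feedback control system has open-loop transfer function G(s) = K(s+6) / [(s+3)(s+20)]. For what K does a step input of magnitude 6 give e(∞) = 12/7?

The open loop has no poles at the origin → type 0 system.
K_p = lim_{s→0} G(s) = K·6 / (3·20) = 0.1·K.
e_ss = 6/(1 + K_p) = 12/7 ⇒ 1 + 0.1·K = 3.5 ⇒ K = 25.

25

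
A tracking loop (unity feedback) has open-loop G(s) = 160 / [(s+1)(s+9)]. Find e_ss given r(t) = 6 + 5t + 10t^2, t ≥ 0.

infinity

System type = 0 (no poles at s=0). By superposition:
  • 6: e_ss = 6/(1+K_p) with K_p=160/9 → 54/169.
  • 5t: a type-0 system cannot track it, e_ss → ∞.
  • 10t^2: a type-0 system cannot track it, e_ss → ∞.
The unbounded component dominates.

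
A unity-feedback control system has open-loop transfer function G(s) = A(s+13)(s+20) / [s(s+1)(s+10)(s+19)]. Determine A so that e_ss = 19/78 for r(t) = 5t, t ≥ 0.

One free integrator in G(s): this is a type 1 system.
K_v = lim_{s→0} s·G(s) = A·13·20 / (1·10·19) = (26/19)·A.
e_ss = 5/K_v = 19/78 ⇒ K_v = 390/19 ⇒ A = (390/19)/(26/19) = 15.

15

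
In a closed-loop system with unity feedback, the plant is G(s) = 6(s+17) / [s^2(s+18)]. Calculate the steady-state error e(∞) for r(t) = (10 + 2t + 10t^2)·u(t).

The open loop has two poles at the origin → type 2 system. Taking each input component in turn:
  • 10: tracked with zero error.
  • 2t: tracked with zero error.
  • 10t^2: e_ss = 20/K_a with K_a=17/3 → 60/17.
Total e_ss = 60/17.

60/17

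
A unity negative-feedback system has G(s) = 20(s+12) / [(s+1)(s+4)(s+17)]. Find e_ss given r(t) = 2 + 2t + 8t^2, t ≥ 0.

infinity

The open loop has no poles at the origin → type 0 system. By superposition:
  • 2: e_ss = 2/(1+K_p) with K_p=60/17 → 34/77.
  • 2t: a type-0 system cannot track it, e_ss → ∞.
  • 8t^2: a type-0 system cannot track it, e_ss → ∞.
The unbounded component dominates.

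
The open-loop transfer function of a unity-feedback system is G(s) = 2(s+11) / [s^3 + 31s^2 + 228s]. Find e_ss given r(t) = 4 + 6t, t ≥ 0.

684/11

Factoring s from the denominator leaves a polynomial with constant term 228, so the system is type 1. By superposition:
  • 4: tracked with zero error.
  • 6t: e_ss = 6/K_v with K_v=11/114 → 684/11.
Total e_ss = 684/11.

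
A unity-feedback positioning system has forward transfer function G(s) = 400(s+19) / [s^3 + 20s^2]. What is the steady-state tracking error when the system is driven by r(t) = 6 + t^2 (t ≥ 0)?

Lowest-order denominator term is 20s^2, so the open loop has 2 poles at the origin → type 2 system. Taking each input component in turn:
  • 6: tracked with zero error.
  • t^2: e_ss = 2/K_a with K_a=380 → 1/190.
Total e_ss = 1/190.

1/190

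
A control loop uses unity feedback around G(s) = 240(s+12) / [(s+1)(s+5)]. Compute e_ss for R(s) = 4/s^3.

infinity

System type = 0 (no poles at s=0).
K_a = lim_{s→0} s^2·G(s) = 0; the steady-state error to this parabolic input grows without bound.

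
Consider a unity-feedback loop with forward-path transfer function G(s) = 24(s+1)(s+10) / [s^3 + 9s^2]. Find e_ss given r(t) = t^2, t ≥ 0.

0.075

Factoring s^2 from the denominator leaves a polynomial with constant term 9, so the system is type 2.
K_a = lim_{s→0} s^2·G(s) = 24·1·10 / 9 = 80/3.
r(t) = t^2 gives R(s) = 2/s^3.
e_ss = 2/K_a = 2/(80/3) = 0.075.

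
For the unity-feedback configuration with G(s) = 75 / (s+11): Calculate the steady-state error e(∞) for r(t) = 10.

55/43

System type = 0 (no poles at s=0).
K_p = lim_{s→0} G(s) = 75 / (11) = 75/11.
e_ss = 10/(1 + K_p) = 10/(86/11) = 55/43.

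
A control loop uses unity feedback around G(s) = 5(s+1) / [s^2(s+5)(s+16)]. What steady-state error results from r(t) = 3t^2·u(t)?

96

The open loop has two poles at the origin → type 2 system.
K_a = lim_{s→0} s^2·G(s) = 5·1 / (5·16) = 0.0625.
r(t) = 3t^2 gives R(s) = 6/s^3.
e_ss = 6/K_a = 6/0.0625 = 96.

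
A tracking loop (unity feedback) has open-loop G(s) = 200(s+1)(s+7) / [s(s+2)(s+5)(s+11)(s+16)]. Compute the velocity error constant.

35/44

The open loop has one pole at the origin → type 1 system.
K_v = lim_{s→0} s·G(s) = 200·1·7 / (2·5·11·16) = 35/44.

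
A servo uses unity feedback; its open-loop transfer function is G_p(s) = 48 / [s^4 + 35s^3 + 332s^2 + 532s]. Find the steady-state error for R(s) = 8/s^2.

266/3

Lowest-order denominator term is 532s, so the open loop has 1 pole at the origin → type 1 system.
K_v = lim_{s→0} s·G_p(s) = 48 / 532 = 12/133.
e_ss = 8/K_v = 8/(12/133) = 266/3.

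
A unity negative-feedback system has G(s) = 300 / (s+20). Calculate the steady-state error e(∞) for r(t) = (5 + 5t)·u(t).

System type = 0 (no poles at s=0). Taking each input component in turn:
  • 5: e_ss = 5/(1+K_p) with K_p=15 → 0.3125.
  • 5t: a type-0 system cannot track it, e_ss → ∞.
The unbounded component dominates.

infinity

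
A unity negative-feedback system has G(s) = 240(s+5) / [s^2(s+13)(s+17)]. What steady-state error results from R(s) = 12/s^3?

2.21

System type = 2 (two poles at s=0).
K_a = lim_{s→0} s^2·G(s) = 240·5 / (13·17) = 1200/221.
r(t) = 6t^2 gives R(s) = 12/s^3.
e_ss = 12/K_a = 12/(1200/221) = 2.21.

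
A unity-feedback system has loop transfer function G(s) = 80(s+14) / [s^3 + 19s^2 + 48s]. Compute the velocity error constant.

70/3

The denominator has no term below 48s — 1 pole at s=0, type 1.
K_v = lim_{s→0} s·G(s) = 80·14 / 48 = 70/3.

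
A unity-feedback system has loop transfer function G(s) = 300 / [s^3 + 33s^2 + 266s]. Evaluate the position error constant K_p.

K_p = lim_{s→0} G(s); with 1 pole at the origin the limit diverges, so K_p = ∞.

infinity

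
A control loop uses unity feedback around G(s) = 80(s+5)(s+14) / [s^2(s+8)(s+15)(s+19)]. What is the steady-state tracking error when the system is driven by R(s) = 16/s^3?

The open loop has two poles at the origin → type 2 system.
K_a = lim_{s→0} s^2·G(s) = 80·5·14 / (8·15·19) = 140/57.
r(t) = 8t^2 gives R(s) = 16/s^3.
e_ss = 16/K_a = 16/(140/57) = 228/35.

228/35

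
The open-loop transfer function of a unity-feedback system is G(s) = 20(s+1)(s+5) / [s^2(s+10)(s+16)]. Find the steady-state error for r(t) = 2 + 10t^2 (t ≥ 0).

The open loop has two poles at the origin → type 2 system. Treating each term separately:
  • 2: tracked with zero error.
  • 10t^2: e_ss = 20/K_a with K_a=0.625 → 32.
Total e_ss = 32.

32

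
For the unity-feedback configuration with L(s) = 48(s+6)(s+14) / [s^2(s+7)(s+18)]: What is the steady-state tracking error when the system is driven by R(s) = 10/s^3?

0.3125

L(s) has two factors of s in the denominator, so the system is type 2.
K_a = lim_{s→0} s^2·L(s) = 48·6·14 / (7·18) = 32.
r(t) = 5t^2 gives R(s) = 10/s^3.
e_ss = 10/K_a = 10/32 = 0.3125.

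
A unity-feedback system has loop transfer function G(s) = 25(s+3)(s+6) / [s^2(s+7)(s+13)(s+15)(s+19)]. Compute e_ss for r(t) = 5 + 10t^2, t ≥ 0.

3458/3

The open loop has two poles at the origin → type 2 system. Treating each term separately:
  • 5: tracked with zero error.
  • 10t^2: e_ss = 20/K_a with K_a=30/1729 → 3458/3.
Total e_ss = 3458/3.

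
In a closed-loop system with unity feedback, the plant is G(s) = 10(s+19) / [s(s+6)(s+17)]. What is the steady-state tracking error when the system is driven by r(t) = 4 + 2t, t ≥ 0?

102/95

System type = 1 (one pole at s=0). Taking each input component in turn:
  • 4: tracked with zero error.
  • 2t: e_ss = 2/K_v with K_v=95/51 → 102/95.
Total e_ss = 102/95.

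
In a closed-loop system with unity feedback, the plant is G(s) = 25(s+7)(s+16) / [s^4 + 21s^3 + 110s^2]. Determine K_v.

K_v = lim_{s→0} s·G(s); with 2 poles at the origin the limit diverges, so K_v = ∞.

infinity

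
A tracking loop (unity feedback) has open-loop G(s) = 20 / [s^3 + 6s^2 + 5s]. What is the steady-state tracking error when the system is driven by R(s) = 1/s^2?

0.25

Lowest-order denominator term is 5s, so the open loop has 1 pole at the origin → type 1 system.
K_v = lim_{s→0} s·G(s) = 20 / 5 = 4.
e_ss = 1/K_v = 1/4 = 0.25.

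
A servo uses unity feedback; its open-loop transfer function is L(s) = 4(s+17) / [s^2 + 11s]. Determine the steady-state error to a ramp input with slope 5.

55/68

The denominator has no term below 11s — 1 pole at s=0, type 1.
K_v = lim_{s→0} s·L(s) = 4·17 / 11 = 68/11.
e_ss = 5/K_v = 5/(68/11) = 55/68.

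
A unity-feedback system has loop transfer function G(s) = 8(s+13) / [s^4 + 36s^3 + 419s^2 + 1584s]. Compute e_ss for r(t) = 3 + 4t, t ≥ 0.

Lowest-order denominator term is 1584s, so the open loop has 1 pole at the origin → type 1 system. By superposition:
  • 3: tracked with zero error.
  • 4t: e_ss = 4/K_v with K_v=13/198 → 792/13.
Total e_ss = 792/13.

792/13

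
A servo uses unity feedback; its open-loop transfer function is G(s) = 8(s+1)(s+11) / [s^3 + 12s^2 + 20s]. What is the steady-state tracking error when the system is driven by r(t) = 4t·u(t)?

10/11

The denominator has no term below 20s — 1 pole at s=0, type 1.
K_v = lim_{s→0} s·G(s) = 8·1·11 / 20 = 4.4.
e_ss = 4/K_v = 4/4.4 = 10/11.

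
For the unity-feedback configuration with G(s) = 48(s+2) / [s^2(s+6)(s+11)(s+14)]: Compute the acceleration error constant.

8/77

Two free integrators in G(s): this is a type 2 system.
K_a = lim_{s→0} s^2·G(s) = 48·2 / (6·11·14) = 8/77.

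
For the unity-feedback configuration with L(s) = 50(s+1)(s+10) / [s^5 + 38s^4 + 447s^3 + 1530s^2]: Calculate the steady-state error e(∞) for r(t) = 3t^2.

18.36

Factoring s^2 from the denominator leaves a polynomial with constant term 1530, so the system is type 2.
K_a = lim_{s→0} s^2·L(s) = 50·1·10 / 1530 = 50/153.
r(t) = 3t^2 gives R(s) = 6/s^3.
e_ss = 6/K_a = 6/(50/153) = 18.36.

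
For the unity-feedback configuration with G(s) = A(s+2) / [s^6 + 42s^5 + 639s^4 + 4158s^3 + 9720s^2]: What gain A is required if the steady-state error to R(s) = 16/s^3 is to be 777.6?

100

Lowest-order denominator term is 9720s^2, so the open loop has 2 poles at the origin → type 2 system.
K_a = lim_{s→0} s^2·G(s) = A·2 / 9720 = (1/4860)·A.
e_ss = 16/K_a = 777.6 ⇒ K_a = 5/243 ⇒ A = (5/243)/(1/4860) = 100.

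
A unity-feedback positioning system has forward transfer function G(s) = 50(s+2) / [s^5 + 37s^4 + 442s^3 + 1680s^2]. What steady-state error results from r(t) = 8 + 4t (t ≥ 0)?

0

The denominator has no term below 1680s^2 — 2 poles at s=0, type 2. Taking each input component in turn:
  • 8: tracked with zero error.
  • 4t: tracked with zero error.
Total e_ss = 0.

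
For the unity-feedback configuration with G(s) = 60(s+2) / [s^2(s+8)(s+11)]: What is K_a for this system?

15/11

System type = 2 (two poles at s=0).
K_a = lim_{s→0} s^2·G(s) = 60·2 / (8·11) = 15/11.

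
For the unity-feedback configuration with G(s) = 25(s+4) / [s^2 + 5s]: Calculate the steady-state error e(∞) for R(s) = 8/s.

Factoring s from the denominator leaves a polynomial with constant term 5, so the system is type 1.
A type-1 system has K_p = ∞, so it tracks a step input with zero steady-state error.

0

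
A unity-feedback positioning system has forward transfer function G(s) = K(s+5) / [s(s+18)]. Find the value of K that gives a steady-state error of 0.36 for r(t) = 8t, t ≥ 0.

System type = 1 (one pole at s=0).
K_v = lim_{s→0} s·G(s) = K·5 / (18) = (5/18)·K.
e_ss = 8/K_v = 0.36 ⇒ K_v = 200/9 ⇒ K = (200/9)/(5/18) = 80.

80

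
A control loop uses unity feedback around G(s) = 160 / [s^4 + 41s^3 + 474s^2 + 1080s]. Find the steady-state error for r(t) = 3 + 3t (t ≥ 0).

The denominator has no term below 1080s — 1 pole at s=0, type 1. By superposition:
  • 3: tracked with zero error.
  • 3t: e_ss = 3/K_v with K_v=4/27 → 20.25.
Total e_ss = 20.25.

20.25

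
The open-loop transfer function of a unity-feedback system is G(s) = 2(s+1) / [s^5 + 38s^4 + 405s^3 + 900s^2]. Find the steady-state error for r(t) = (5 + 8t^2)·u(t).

Lowest-order denominator term is 900s^2, so the open loop has 2 poles at the origin → type 2 system. Treating each term separately:
  • 5: tracked with zero error.
  • 8t^2: e_ss = 16/K_a with K_a=1/450 → 7200.
Total e_ss = 7200.

7200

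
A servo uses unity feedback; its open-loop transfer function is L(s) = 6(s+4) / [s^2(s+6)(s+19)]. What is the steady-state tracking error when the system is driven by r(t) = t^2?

L(s) has two factors of s in the denominator, so the system is type 2.
K_a = lim_{s→0} s^2·L(s) = 6·4 / (6·19) = 4/19.
r(t) = t^2 gives R(s) = 2/s^3.
e_ss = 2/K_a = 2/(4/19) = 9.5.

9.5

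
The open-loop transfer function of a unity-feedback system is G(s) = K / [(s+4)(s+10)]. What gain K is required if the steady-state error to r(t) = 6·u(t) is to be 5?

System type = 0 (no poles at s=0).
K_p = lim_{s→0} G(s) = K / (4·10) = 0.025·K.
e_ss = 6/(1 + K_p) = 5 ⇒ 1 + 0.025·K = 1.2 ⇒ K = 8.

8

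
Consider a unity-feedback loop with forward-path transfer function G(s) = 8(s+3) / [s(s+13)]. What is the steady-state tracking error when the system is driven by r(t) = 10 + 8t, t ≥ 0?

13/3

System type = 1 (one pole at s=0). Taking each input component in turn:
  • 10: tracked with zero error.
  • 8t: e_ss = 8/K_v with K_v=24/13 → 13/3.
Total e_ss = 13/3.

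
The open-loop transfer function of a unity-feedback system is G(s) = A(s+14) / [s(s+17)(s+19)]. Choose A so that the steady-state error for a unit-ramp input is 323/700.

System type = 1 (one pole at s=0).
K_v = lim_{s→0} s·G(s) = A·14 / (17·19) = (14/323)·A.
e_ss = 1/K_v = 323/700 ⇒ K_v = 700/323 ⇒ A = (700/323)/(14/323) = 50.

50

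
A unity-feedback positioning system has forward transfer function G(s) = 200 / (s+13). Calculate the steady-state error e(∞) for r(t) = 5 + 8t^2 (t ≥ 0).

System type = 0 (no poles at s=0). Taking each input component in turn:
  • 5: e_ss = 5/(1+K_p) with K_p=200/13 → 65/213.
  • 8t^2: a type-0 system cannot track it, e_ss → ∞.
The unbounded component dominates.

infinity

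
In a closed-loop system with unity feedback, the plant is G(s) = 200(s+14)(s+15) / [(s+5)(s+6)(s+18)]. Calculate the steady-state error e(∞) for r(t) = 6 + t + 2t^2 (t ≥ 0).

infinity

The open loop has no poles at the origin → type 0 system. Treating each term separately:
  • 6: e_ss = 6/(1+K_p) with K_p=700/9 → 54/709.
  • t: a type-0 system cannot track it, e_ss → ∞.
  • 2t^2: a type-0 system cannot track it, e_ss → ∞.
The unbounded component dominates.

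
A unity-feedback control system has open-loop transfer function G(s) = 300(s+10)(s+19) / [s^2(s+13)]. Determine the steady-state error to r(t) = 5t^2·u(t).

13/5700

G(s) has two factors of s in the denominator, so the system is type 2.
K_a = lim_{s→0} s^2·G(s) = 300·10·19 / (13) = 57000/13.
r(t) = 5t^2 gives R(s) = 10/s^3.
e_ss = 10/K_a = 10/(57000/13) = 13/5700.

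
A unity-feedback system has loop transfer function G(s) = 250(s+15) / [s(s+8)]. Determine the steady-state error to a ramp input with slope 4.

One free integrator in G(s): this is a type 1 system.
K_v = lim_{s→0} s·G(s) = 250·15 / (8) = 468.75.
e_ss = 4/K_v = 4/468.75 = 16/1875.

16/1875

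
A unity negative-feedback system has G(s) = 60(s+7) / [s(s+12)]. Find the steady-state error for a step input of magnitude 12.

The open loop has one pole at the origin → type 1 system.
A type-1 system has K_p = ∞, so it tracks a step input with zero steady-state error.

0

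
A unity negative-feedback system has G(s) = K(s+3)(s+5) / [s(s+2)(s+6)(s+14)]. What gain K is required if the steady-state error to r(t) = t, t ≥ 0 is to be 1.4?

8

The open loop has one pole at the origin → type 1 system.
K_v = lim_{s→0} s·G(s) = K·3·5 / (2·6·14) = (5/56)·K.
e_ss = 1/K_v = 1.4 ⇒ K_v = 5/7 ⇒ K = (5/7)/(5/56) = 8.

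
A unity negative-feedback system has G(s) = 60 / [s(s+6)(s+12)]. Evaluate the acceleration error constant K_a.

0

System type = 1 (one pole at s=0).
K_a = lim_{s→0} s^2·G(s) = 0 (the extra factor of s kills the finite limit).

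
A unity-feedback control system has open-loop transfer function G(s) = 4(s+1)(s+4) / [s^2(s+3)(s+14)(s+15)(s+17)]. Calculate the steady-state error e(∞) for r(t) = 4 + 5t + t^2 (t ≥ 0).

The open loop has two poles at the origin → type 2 system. By superposition:
  • 4: tracked with zero error.
  • 5t: tracked with zero error.
  • t^2: e_ss = 2/K_a with K_a=8/5355 → 1338.75.
Total e_ss = 1338.75.

1338.75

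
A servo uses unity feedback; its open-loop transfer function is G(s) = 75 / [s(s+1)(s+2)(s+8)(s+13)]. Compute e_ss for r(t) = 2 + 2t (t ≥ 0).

The open loop has one pole at the origin → type 1 system. Treating each term separately:
  • 2: tracked with zero error.
  • 2t: e_ss = 2/K_v with K_v=75/208 → 416/75.
Total e_ss = 416/75.

416/75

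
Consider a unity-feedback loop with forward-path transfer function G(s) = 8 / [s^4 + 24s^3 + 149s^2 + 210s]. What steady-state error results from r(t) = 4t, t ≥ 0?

Factoring s from the denominator leaves a polynomial with constant term 210, so the system is type 1.
K_v = lim_{s→0} s·G(s) = 8 / 210 = 4/105.
e_ss = 4/K_v = 4/(4/105) = 105.

105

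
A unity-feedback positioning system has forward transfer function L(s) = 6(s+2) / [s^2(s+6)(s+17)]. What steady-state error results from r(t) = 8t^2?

The open loop has two poles at the origin → type 2 system.
K_a = lim_{s→0} s^2·L(s) = 6·2 / (6·17) = 2/17.
r(t) = 8t^2 gives R(s) = 16/s^3.
e_ss = 16/K_a = 16/(2/17) = 136.

136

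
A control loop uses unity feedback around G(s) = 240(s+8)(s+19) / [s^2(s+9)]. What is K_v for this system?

infinity

K_v = lim_{s→0} s·G(s); with 2 poles at the origin the limit diverges, so K_v = ∞.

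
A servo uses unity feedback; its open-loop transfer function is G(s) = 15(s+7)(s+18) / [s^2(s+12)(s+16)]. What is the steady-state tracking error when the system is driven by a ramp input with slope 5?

Two free integrators in G(s): this is a type 2 system.
A type-2 system has K_v = ∞, so it tracks a ramp input with zero steady-state error.

0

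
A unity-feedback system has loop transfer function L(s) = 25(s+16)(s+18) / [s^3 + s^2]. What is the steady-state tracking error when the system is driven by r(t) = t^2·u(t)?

1/3600

Factoring s^2 from the denominator leaves a polynomial with constant term 1, so the system is type 2.
K_a = lim_{s→0} s^2·L(s) = 25·16·18 / 1 = 7200.
r(t) = t^2 gives R(s) = 2/s^3.
e_ss = 2/K_a = 2/7200 = 1/3600.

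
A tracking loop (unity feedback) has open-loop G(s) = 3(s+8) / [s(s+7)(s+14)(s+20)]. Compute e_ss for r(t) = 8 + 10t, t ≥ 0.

2450/3

The open loop has one pole at the origin → type 1 system. Taking each input component in turn:
  • 8: tracked with zero error.
  • 10t: e_ss = 10/K_v with K_v=3/245 → 2450/3.
Total e_ss = 2450/3.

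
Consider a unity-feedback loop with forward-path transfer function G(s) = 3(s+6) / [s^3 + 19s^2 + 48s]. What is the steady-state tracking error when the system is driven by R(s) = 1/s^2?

8/3

Lowest-order denominator term is 48s, so the open loop has 1 pole at the origin → type 1 system.
K_v = lim_{s→0} s·G(s) = 3·6 / 48 = 0.375.
e_ss = 1/K_v = 1/0.375 = 8/3.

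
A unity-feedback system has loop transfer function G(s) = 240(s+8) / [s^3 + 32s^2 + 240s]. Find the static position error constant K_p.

K_p = lim_{s→0} G(s); with 1 pole at the origin the limit diverges, so K_p = ∞.

infinity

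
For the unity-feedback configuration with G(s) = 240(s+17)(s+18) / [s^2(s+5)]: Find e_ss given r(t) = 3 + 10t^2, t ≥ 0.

Two free integrators in G(s): this is a type 2 system. Taking each input component in turn:
  • 3: tracked with zero error.
  • 10t^2: e_ss = 20/K_a with K_a=14688 → 5/3672.
Total e_ss = 5/3672.

5/3672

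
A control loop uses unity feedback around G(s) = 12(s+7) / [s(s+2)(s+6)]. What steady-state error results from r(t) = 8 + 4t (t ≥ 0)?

4/7

G(s) has one factor of s in the denominator, so the system is type 1. Taking each input component in turn:
  • 8: tracked with zero error.
  • 4t: e_ss = 4/K_v with K_v=7 → 4/7.
Total e_ss = 4/7.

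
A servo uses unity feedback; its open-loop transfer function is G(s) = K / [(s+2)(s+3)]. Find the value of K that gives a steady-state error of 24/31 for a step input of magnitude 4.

25

No free integrators in G(s): this is a type 0 system.
K_p = lim_{s→0} G(s) = K / (2·3) = (1/6)·K.
e_ss = 4/(1 + K_p) = 24/31 ⇒ 1 + (1/6)·K = 31/6 ⇒ K = 25.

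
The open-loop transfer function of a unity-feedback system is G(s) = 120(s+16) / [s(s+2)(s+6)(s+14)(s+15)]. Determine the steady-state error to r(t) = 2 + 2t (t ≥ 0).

The open loop has one pole at the origin → type 1 system. Treating each term separately:
  • 2: tracked with zero error.
  • 2t: e_ss = 2/K_v with K_v=16/21 → 2.625.
Total e_ss = 2.625.

2.625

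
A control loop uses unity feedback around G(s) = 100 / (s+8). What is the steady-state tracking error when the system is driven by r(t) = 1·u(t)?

G(s) has no factors of s in the denominator, so the system is type 0.
K_p = lim_{s→0} G(s) = 100 / (8) = 12.5.
e_ss = 1/(1 + K_p) = 1/13.5 = 2/27.

2/27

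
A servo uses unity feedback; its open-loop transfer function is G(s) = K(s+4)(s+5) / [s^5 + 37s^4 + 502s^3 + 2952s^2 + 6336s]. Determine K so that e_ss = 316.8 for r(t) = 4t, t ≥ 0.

4

Lowest-order denominator term is 6336s, so the open loop has 1 pole at the origin → type 1 system.
K_v = lim_{s→0} s·G(s) = K·4·5 / 6336 = (5/1584)·K.
e_ss = 4/K_v = 316.8 ⇒ K_v = 5/396 ⇒ K = (5/396)/(5/1584) = 4.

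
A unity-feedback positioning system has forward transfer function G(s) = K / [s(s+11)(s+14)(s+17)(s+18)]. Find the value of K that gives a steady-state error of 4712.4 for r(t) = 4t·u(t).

One free integrator in G(s): this is a type 1 system.
K_v = lim_{s→0} s·G(s) = K / (11·14·17·18) = (1/47124)·K.
e_ss = 4/K_v = 4712.4 ⇒ K_v = 10/11781 ⇒ K = (10/11781)/(1/47124) = 40.

40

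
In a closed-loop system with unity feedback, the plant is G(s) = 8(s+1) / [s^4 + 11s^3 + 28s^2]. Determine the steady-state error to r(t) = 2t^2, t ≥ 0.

14

Factoring s^2 from the denominator leaves a polynomial with constant term 28, so the system is type 2.
K_a = lim_{s→0} s^2·G(s) = 8·1 / 28 = 2/7.
r(t) = 2t^2 gives R(s) = 4/s^3.
e_ss = 4/K_a = 4/(2/7) = 14.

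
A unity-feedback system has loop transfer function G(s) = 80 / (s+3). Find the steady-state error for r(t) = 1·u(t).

3/83

G(s) has no factors of s in the denominator, so the system is type 0.
K_p = lim_{s→0} G(s) = 80 / (3) = 80/3.
e_ss = 1/(1 + K_p) = 1/(83/3) = 3/83.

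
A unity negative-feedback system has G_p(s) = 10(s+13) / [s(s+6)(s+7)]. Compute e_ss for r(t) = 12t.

One free integrator in G_p(s): this is a type 1 system.
K_v = lim_{s→0} s·G_p(s) = 10·13 / (6·7) = 65/21.
e_ss = 12/K_v = 12/(65/21) = 252/65.

252/65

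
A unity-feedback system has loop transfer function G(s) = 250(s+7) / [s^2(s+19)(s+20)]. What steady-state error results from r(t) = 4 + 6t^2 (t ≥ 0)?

456/175

System type = 2 (two poles at s=0). By superposition:
  • 4: tracked with zero error.
  • 6t^2: e_ss = 12/K_a with K_a=175/38 → 456/175.
Total e_ss = 456/175.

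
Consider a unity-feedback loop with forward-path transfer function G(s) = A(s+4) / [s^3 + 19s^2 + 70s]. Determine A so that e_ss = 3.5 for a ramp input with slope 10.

Factoring s from the denominator leaves a polynomial with constant term 70, so the system is type 1.
K_v = lim_{s→0} s·G(s) = A·4 / 70 = (2/35)·A.
e_ss = 10/K_v = 3.5 ⇒ K_v = 20/7 ⇒ A = (20/7)/(2/35) = 50.

50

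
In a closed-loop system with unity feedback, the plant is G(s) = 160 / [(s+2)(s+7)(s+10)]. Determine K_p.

8/7

The open loop has no poles at the origin → type 0 system.
K_p = lim_{s→0} G(s) = 160 / (2·7·10) = 8/7.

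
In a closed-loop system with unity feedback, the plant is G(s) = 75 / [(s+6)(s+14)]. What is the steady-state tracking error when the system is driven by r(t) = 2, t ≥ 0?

No free integrators in G(s): this is a type 0 system.
K_p = lim_{s→0} G(s) = 75 / (6·14) = 25/28.
e_ss = 2/(1 + K_p) = 2/(53/28) = 56/53.

56/53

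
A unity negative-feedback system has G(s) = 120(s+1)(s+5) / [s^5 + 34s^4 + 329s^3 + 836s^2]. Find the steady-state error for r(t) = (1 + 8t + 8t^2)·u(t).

The denominator has no term below 836s^2 — 2 poles at s=0, type 2. By superposition:
  • 1: tracked with zero error.
  • 8t: tracked with zero error.
  • 8t^2: e_ss = 16/K_a with K_a=150/209 → 1672/75.
Total e_ss = 1672/75.

1672/75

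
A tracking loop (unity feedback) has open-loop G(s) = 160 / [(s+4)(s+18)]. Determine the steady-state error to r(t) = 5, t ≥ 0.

The open loop has no poles at the origin → type 0 system.
K_p = lim_{s→0} G(s) = 160 / (4·18) = 20/9.
e_ss = 5/(1 + K_p) = 5/(29/9) = 45/29.

45/29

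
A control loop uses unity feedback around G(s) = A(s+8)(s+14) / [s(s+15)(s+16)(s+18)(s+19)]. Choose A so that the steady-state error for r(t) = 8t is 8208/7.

5

One free integrator in G(s): this is a type 1 system.
K_v = lim_{s→0} s·G(s) = A·8·14 / (15·16·18·19) = (7/5130)·A.
e_ss = 8/K_v = 8208/7 ⇒ K_v = 7/1026 ⇒ A = (7/1026)/(7/5130) = 5.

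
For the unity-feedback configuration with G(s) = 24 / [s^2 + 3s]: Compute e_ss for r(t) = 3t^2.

Factoring s from the denominator leaves a polynomial with constant term 3, so the system is type 1.
For a type-1 system K_a = 0, so e_ss to a parabolic input is unbounded.

infinity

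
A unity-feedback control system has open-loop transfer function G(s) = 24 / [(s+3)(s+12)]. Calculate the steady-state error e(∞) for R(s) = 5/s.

No free integrators in G(s): this is a type 0 system.
K_p = lim_{s→0} G(s) = 24 / (3·12) = 2/3.
e_ss = 5/(1 + K_p) = 5/(5/3) = 3.

3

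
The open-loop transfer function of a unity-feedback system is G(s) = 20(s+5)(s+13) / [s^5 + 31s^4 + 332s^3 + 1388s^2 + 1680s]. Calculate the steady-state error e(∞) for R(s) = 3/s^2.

The denominator has no term below 1680s — 1 pole at s=0, type 1.
K_v = lim_{s→0} s·G(s) = 20·5·13 / 1680 = 65/84.
e_ss = 3/K_v = 3/(65/84) = 252/65.

252/65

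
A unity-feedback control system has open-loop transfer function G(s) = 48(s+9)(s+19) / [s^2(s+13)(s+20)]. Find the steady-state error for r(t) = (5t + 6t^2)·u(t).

The open loop has two poles at the origin → type 2 system. By superposition:
  • 5t: tracked with zero error.
  • 6t^2: e_ss = 12/K_a with K_a=2052/65 → 65/171.
Total e_ss = 65/171.

65/171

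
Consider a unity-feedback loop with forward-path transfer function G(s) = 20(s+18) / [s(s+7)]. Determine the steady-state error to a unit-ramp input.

7/360

One free integrator in G(s): this is a type 1 system.
K_v = lim_{s→0} s·G(s) = 20·18 / (7) = 360/7.
e_ss = 1/K_v = 1/(360/7) = 7/360.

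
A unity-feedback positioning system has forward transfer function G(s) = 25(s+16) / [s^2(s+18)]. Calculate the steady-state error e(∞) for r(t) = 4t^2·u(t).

The open loop has two poles at the origin → type 2 system.
K_a = lim_{s→0} s^2·G(s) = 25·16 / (18) = 200/9.
r(t) = 4t^2 gives R(s) = 8/s^3.
e_ss = 8/K_a = 8/(200/9) = 0.36.

0.36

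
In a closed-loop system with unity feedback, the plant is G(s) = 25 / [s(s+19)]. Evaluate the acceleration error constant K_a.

0

The open loop has one pole at the origin → type 1 system.
K_a = lim_{s→0} s^2·G(s) = 0 (the extra factor of s kills the finite limit).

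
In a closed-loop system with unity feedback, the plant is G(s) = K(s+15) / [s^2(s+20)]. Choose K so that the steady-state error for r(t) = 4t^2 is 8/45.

Two free integrators in G(s): this is a type 2 system.
K_a = lim_{s→0} s^2·G(s) = K·15 / (20) = 0.75·K.
e_ss = 8/K_a = 8/45 ⇒ K_a = 45 ⇒ K = 45/0.75 = 60.

60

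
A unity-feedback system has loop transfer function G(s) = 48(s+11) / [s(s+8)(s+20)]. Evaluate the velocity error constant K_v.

One free integrator in G(s): this is a type 1 system.
K_v = lim_{s→0} s·G(s) = 48·11 / (8·20) = 3.3.

3.3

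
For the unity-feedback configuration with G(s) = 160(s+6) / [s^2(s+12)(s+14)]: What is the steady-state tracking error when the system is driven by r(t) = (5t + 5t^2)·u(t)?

1.75

System type = 2 (two poles at s=0). Treating each term separately:
  • 5t: tracked with zero error.
  • 5t^2: e_ss = 10/K_a with K_a=40/7 → 1.75.
Total e_ss = 1.75.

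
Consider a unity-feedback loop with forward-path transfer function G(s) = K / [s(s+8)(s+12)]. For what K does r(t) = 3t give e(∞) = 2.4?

120

The open loop has one pole at the origin → type 1 system.
K_v = lim_{s→0} s·G(s) = K / (8·12) = (1/96)·K.
e_ss = 3/K_v = 2.4 ⇒ K_v = 1.25 ⇒ K = 1.25/(1/96) = 120.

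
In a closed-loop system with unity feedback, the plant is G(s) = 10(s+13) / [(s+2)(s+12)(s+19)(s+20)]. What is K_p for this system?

The open loop has no poles at the origin → type 0 system.
K_p = lim_{s→0} G(s) = 10·13 / (2·12·19·20) = 13/912.

13/912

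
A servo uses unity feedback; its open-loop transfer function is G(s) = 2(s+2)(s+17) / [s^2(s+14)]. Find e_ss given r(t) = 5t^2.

35/17

G(s) has two factors of s in the denominator, so the system is type 2.
K_a = lim_{s→0} s^2·G(s) = 2·2·17 / (14) = 34/7.
r(t) = 5t^2 gives R(s) = 10/s^3.
e_ss = 10/K_a = 10/(34/7) = 35/17.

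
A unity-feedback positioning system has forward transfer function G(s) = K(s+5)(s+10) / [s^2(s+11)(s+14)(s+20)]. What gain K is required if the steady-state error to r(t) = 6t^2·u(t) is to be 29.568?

System type = 2 (two poles at s=0).
K_a = lim_{s→0} s^2·G(s) = K·5·10 / (11·14·20) = (5/308)·K.
e_ss = 12/K_a = 29.568 ⇒ K_a = 125/308 ⇒ K = (125/308)/(5/308) = 25.

25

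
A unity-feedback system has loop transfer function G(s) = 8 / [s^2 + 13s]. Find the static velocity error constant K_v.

8/13

The denominator has no term below 13s — 1 pole at s=0, type 1.
K_v = lim_{s→0} s·G(s) = 8 / 13 = 8/13.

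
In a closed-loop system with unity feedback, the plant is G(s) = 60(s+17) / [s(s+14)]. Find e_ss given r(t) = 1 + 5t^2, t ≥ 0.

infinity

G(s) has one factor of s in the denominator, so the system is type 1. By superposition:
  • 1: tracked with zero error.
  • 5t^2: a type-1 system cannot track it, e_ss → ∞.
The unbounded component dominates.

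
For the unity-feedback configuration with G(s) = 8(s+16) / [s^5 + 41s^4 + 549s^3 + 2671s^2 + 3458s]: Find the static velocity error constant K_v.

The denominator has no term below 3458s — 1 pole at s=0, type 1.
K_v = lim_{s→0} s·G(s) = 8·16 / 3458 = 64/1729.

64/1729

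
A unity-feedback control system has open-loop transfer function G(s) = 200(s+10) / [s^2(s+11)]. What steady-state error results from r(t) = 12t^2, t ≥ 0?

0.132

The open loop has two poles at the origin → type 2 system.
K_a = lim_{s→0} s^2·G(s) = 200·10 / (11) = 2000/11.
r(t) = 12t^2 gives R(s) = 24/s^3.
e_ss = 24/K_a = 24/(2000/11) = 0.132.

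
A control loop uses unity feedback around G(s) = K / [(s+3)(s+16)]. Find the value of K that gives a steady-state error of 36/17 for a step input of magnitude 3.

20

G(s) has no factors of s in the denominator, so the system is type 0.
K_p = lim_{s→0} G(s) = K / (3·16) = (1/48)·K.
e_ss = 3/(1 + K_p) = 36/17 ⇒ 1 + (1/48)·K = 17/12 ⇒ K = 20.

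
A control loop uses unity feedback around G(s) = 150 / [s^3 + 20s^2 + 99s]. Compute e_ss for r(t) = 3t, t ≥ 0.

The denominator has no term below 99s — 1 pole at s=0, type 1.
K_v = lim_{s→0} s·G(s) = 150 / 99 = 50/33.
e_ss = 3/K_v = 3/(50/33) = 1.98.

1.98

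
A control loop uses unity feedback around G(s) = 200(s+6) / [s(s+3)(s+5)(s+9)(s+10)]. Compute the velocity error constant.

The open loop has one pole at the origin → type 1 system.
K_v = lim_{s→0} s·G(s) = 200·6 / (3·5·9·10) = 8/9.

8/9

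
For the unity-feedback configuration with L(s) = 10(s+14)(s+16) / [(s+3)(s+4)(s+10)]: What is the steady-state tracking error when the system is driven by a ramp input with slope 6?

System type = 0 (no poles at s=0).
For a type-0 system K_v = 0, so e_ss to a ramp input is unbounded.

infinity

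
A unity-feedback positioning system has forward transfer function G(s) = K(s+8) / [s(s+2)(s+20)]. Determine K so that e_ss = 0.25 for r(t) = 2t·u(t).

40

System type = 1 (one pole at s=0).
K_v = lim_{s→0} s·G(s) = K·8 / (2·20) = 0.2·K.
e_ss = 2/K_v = 0.25 ⇒ K_v = 8 ⇒ K = 8/0.2 = 40.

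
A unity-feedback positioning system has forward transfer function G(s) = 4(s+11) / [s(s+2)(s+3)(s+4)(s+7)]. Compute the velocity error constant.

The open loop has one pole at the origin → type 1 system.
K_v = lim_{s→0} s·G(s) = 4·11 / (2·3·4·7) = 11/42.

11/42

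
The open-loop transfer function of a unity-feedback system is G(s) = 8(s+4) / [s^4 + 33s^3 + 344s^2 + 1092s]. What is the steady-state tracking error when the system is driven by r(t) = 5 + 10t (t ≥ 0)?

Factoring s from the denominator leaves a polynomial with constant term 1092, so the system is type 1. By superposition:
  • 5: tracked with zero error.
  • 10t: e_ss = 10/K_v with K_v=8/273 → 341.25.
Total e_ss = 341.25.

341.25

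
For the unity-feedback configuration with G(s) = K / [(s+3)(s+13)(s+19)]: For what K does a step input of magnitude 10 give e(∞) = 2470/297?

150

System type = 0 (no poles at s=0).
K_p = lim_{s→0} G(s) = K / (3·13·19) = (1/741)·K.
e_ss = 10/(1 + K_p) = 2470/297 ⇒ 1 + (1/741)·K = 297/247 ⇒ K = 150.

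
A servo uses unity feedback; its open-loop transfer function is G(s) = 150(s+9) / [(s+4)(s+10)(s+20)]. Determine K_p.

1.6875

No free integrators in G(s): this is a type 0 system.
K_p = lim_{s→0} G(s) = 150·9 / (4·10·20) = 1.6875.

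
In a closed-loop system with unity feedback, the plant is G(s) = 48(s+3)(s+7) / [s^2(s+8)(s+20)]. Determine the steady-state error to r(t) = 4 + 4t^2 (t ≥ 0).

G(s) has two factors of s in the denominator, so the system is type 2. Taking each input component in turn:
  • 4: tracked with zero error.
  • 4t^2: e_ss = 8/K_a with K_a=6.3 → 80/63.
Total e_ss = 80/63.

80/63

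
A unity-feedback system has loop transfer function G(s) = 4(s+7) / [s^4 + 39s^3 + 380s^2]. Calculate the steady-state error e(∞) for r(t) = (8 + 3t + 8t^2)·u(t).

The denominator has no term below 380s^2 — 2 poles at s=0, type 2. Treating each term separately:
  • 8: tracked with zero error.
  • 3t: tracked with zero error.
  • 8t^2: e_ss = 16/K_a with K_a=7/95 → 1520/7.
Total e_ss = 1520/7.

1520/7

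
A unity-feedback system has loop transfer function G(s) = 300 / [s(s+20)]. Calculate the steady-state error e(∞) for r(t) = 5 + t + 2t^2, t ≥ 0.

G(s) has one factor of s in the denominator, so the system is type 1. Treating each term separately:
  • 5: tracked with zero error.
  • t: e_ss = 1/K_v with K_v=15 → 1/15.
  • 2t^2: a type-1 system cannot track it, e_ss → ∞.
The unbounded component dominates.

infinity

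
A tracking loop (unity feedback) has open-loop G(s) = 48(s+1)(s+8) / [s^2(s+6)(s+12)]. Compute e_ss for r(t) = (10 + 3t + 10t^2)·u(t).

3.75

The open loop has two poles at the origin → type 2 system. Taking each input component in turn:
  • 10: tracked with zero error.
  • 3t: tracked with zero error.
  • 10t^2: e_ss = 20/K_a with K_a=16/3 → 3.75.
Total e_ss = 3.75.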